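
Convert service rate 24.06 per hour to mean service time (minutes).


Mean service time = 60/mu = 60/24.06 = 2.49 minutes

2.49 minutes


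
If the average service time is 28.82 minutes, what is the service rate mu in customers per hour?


mu = 60 / avg_service_time = 60 / 28.82 = 2.08 per hour

2.08 per hour


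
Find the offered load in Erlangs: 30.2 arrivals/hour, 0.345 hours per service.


Offered load a = lambda * E[S] = 30.2 * 0.345 = 10.42 Erlangs

10.42 Erlangs


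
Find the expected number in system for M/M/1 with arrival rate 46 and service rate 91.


rho = 46/91; L = rho/(1-rho) = 1.02

1.02


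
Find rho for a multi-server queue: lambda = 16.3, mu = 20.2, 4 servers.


rho = lambda / (c * mu) = 16.3 / (4 * 20.2) = 0.2017

0.2017


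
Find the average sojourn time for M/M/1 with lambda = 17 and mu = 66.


W = 1/(mu - lambda) = 1/(66 - 17) = 0.0204 hours

0.0204 hours


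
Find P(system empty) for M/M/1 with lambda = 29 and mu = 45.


P0 = 1 - rho = 1 - 29/45 = 0.3556

0.3556


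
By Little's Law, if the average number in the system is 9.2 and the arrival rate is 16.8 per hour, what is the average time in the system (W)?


W = L / lambda = 9.2 / 16.8 = 0.5476 hours

0.5476 hours


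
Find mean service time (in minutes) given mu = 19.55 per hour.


Mean service time = 60/mu = 60/19.55 = 3.07 minutes

3.07 minutes


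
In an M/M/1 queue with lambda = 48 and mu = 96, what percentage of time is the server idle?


Idle fraction = (1 - rho) * 100 = (1 - 48/96) * 100 = 50.0%

50.0%


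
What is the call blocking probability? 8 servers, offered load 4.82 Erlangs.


B(N,A) = (A^N/N!) / sum(A^k/k!, k=0..N) with N=8, A=4.82 = 0.0618

0.0618


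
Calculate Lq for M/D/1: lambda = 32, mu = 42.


M/D/1: Lq = rho^2 / (2*(1-rho)) where rho = 32/42; Lq = 1.22

1.22


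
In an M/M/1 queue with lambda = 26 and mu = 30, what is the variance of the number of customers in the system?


rho = 26/30; Var(N) = rho/(1-rho)^2 = 48.75

48.75


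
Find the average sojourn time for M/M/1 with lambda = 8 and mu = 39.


W = 1/(mu - lambda) = 1/(39 - 8) = 0.0323 hours

0.0323 hours


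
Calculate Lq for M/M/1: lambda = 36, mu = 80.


rho = 36/80; Lq = rho^2/(1-rho) = 0.37

0.37


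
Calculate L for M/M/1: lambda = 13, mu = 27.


rho = 13/27; L = rho/(1-rho) = 0.93

0.93


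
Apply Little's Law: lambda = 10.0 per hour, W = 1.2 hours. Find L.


L = lambda * W = 10.0 * 1.2 = 12.0

12.0


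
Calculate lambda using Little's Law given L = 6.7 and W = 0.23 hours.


lambda = L / W = 6.7 / 0.23 = 29.13 per hour

29.13 per hour


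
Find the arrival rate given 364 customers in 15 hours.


lambda = total arrivals / time = 364 / 15 = 24.27 per hour

24.27 per hour


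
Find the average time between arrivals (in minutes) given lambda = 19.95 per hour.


Mean interarrival time = 60/lambda = 60/19.95 = 3.01 minutes

3.01 minutes


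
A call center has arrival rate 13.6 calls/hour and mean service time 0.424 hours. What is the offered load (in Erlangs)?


Offered load a = lambda * E[S] = 13.6 * 0.424 = 5.77 Erlangs

5.77 Erlangs


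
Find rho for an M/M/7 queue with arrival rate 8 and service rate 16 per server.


rho = lambda/(c*mu) = 8/(7*16) = 0.0714

0.0714


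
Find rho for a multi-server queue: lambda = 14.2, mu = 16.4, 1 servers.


rho = lambda / (c * mu) = 14.2 / (1 * 16.4) = 0.8659

0.8659


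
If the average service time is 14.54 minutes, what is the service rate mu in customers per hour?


mu = 60 / avg_service_time = 60 / 14.54 = 4.13 per hour

4.13 per hour


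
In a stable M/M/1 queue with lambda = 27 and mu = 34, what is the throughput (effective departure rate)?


For a stable queue (lambda < mu), throughput = lambda = 27 per hour

27 per hour


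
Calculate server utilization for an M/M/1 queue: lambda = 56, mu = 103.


rho = lambda/mu = 56/103 = 0.5437

0.5437


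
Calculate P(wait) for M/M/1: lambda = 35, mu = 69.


P(wait) = rho = lambda/mu = 35/69 = 0.5072

0.5072


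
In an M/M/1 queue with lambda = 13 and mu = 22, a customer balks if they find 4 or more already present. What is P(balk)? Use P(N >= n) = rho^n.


P(N >= 4) = rho^4 = (13/22)^4 = 0.1219

0.1219


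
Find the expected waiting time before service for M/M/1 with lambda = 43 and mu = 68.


rho = 43/68; Wq = rho/(mu - lambda) = 0.0253 hours

0.0253 hours


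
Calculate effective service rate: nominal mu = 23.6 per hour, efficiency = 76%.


Effective rate = mu * efficiency = 23.6 * 0.76 = 17.94 per hour

17.94 per hour


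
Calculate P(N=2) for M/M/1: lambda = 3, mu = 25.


rho = 3/25; P(n) = (1-rho)*rho^n = (1-3/25)*(3/25)^2 = 0.0127

0.0127


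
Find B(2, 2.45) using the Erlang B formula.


B(N,A) = (A^N/N!) / sum(A^k/k!, k=0..N) with N=2, A=2.45 = 0.4652

0.4652


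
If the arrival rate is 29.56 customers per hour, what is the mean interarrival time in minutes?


Mean interarrival time = 60/lambda = 60/29.56 = 2.03 minutes

2.03 minutes


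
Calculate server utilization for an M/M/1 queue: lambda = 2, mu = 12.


rho = lambda/mu = 2/12 = 0.1667

0.1667


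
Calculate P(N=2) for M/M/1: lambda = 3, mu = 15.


rho = 3/15; P(n) = (1-rho)*rho^n = (1-3/15)*(3/15)^2 = 0.032

0.032


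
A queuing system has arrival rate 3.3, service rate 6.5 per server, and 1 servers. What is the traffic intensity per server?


rho = lambda / (c * mu) = 3.3 / (1 * 6.5) = 0.5077

0.5077


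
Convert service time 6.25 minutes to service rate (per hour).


mu = 60 / avg_service_time = 60 / 6.25 = 9.6 per hour

9.6 per hour


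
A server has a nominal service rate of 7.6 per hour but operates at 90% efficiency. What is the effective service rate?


Effective rate = mu * efficiency = 7.6 * 0.9 = 6.84 per hour

6.84 per hour


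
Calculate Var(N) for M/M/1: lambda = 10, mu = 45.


rho = 10/45; Var(N) = rho/(1-rho)^2 = 0.37

0.37


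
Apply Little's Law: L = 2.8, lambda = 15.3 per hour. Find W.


W = L / lambda = 2.8 / 15.3 = 0.183 hours

0.183 hours


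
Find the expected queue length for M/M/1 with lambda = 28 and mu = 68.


rho = 28/68; Lq = rho^2/(1-rho) = 0.29

0.29


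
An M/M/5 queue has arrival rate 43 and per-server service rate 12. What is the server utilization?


rho = lambda/(c*mu) = 43/(5*12) = 0.7167

0.7167


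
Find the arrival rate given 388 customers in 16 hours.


lambda = total arrivals / time = 388 / 16 = 24.25 per hour

24.25 per hour


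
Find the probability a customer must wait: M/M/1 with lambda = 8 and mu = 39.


P(wait) = rho = lambda/mu = 8/39 = 0.2051

0.2051


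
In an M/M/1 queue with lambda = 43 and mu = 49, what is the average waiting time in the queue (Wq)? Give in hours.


rho = 43/49; Wq = rho/(mu - lambda) = 0.1463 hours

0.1463 hours


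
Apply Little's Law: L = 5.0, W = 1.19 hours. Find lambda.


lambda = L / W = 5.0 / 1.19 = 4.2 per hour

4.2 per hour


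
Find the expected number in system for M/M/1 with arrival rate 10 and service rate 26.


rho = 10/26; L = rho/(1-rho) = 0.63

0.63


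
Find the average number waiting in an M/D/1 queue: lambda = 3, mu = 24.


M/D/1: Lq = rho^2 / (2*(1-rho)) where rho = 3/24; Lq = 0.01

0.01


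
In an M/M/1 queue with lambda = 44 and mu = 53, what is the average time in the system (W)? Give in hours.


W = 1/(mu - lambda) = 1/(53 - 44) = 0.1111 hours

0.1111 hours


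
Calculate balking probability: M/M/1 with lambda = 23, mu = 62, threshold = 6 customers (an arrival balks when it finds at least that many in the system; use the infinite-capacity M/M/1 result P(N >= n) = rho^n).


P(N >= 6) = rho^6 = (23/62)^6 = 0.0026

0.0026


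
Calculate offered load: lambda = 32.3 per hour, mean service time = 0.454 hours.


Offered load a = lambda * E[S] = 32.3 * 0.454 = 14.66 Erlangs

14.66 Erlangs


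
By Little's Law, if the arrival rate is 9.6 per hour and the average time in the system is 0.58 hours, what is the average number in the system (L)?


L = lambda * W = 9.6 * 0.58 = 5.57

5.57


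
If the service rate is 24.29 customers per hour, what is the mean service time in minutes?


Mean service time = 60/mu = 60/24.29 = 2.47 minutes

2.47 minutes


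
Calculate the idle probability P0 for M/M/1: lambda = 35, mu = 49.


P0 = 1 - rho = 1 - 35/49 = 0.2857

0.2857


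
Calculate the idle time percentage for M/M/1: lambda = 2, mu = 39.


Idle fraction = (1 - rho) * 100 = (1 - 2/39) * 100 = 94.9%

94.9%


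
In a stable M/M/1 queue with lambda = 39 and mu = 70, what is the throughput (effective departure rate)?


For a stable queue (lambda < mu), throughput = lambda = 39 per hour

39 per hour


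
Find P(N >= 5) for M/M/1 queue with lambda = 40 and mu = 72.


P(N >= 5) = rho^5 = (40/72)^5 = 0.0529

0.0529


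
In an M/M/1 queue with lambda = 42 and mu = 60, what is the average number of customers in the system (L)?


rho = 42/60; L = rho/(1-rho) = 2.33

2.33


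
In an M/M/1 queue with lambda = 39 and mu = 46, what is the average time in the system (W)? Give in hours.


W = 1/(mu - lambda) = 1/(46 - 39) = 0.1429 hours

0.1429 hours


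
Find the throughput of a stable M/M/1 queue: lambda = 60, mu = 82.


For a stable queue (lambda < mu), throughput = lambda = 60 per hour

60 per hour


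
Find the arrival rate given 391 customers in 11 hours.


lambda = total arrivals / time = 391 / 11 = 35.55 per hour

35.55 per hour


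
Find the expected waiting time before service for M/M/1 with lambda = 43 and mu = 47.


rho = 43/47; Wq = rho/(mu - lambda) = 0.2287 hours

0.2287 hours


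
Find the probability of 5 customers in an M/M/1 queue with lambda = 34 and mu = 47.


rho = 34/47; P(n) = (1-rho)*rho^n = (1-34/47)*(34/47)^5 = 0.0548

0.0548


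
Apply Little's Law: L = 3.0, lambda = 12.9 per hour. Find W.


W = L / lambda = 3.0 / 12.9 = 0.2326 hours

0.2326 hours


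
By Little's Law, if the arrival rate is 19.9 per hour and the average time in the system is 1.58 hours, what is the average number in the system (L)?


L = lambda * W = 19.9 * 1.58 = 31.44

31.44


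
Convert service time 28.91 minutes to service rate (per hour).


mu = 60 / avg_service_time = 60 / 28.91 = 2.08 per hour

2.08 per hour


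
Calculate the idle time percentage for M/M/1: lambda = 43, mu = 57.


Idle fraction = (1 - rho) * 100 = (1 - 43/57) * 100 = 24.6%

24.6%


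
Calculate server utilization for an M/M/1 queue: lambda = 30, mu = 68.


rho = lambda/mu = 30/68 = 0.4412

0.4412


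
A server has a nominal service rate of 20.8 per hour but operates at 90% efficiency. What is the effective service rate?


Effective rate = mu * efficiency = 20.8 * 0.9 = 18.72 per hour

18.72 per hour


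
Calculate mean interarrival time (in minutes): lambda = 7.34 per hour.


Mean interarrival time = 60/lambda = 60/7.34 = 8.17 minutes

8.17 minutes


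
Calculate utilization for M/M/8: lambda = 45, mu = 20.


rho = lambda/(c*mu) = 45/(8*20) = 0.2813

0.2813


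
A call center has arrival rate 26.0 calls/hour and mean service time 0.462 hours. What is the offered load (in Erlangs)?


Offered load a = lambda * E[S] = 26.0 * 0.462 = 12.01 Erlangs

12.01 Erlangs


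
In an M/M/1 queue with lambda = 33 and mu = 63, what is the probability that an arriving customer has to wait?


P(wait) = rho = lambda/mu = 33/63 = 0.5238

0.5238


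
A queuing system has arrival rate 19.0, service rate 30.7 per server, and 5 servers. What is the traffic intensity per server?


rho = lambda / (c * mu) = 19.0 / (5 * 30.7) = 0.1238

0.1238


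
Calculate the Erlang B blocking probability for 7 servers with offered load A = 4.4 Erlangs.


B(N,A) = (A^N/N!) / sum(A^k/k!, k=0..N) with N=7, A=4.4 = 0.0844

0.0844


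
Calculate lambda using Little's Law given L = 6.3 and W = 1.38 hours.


lambda = L / W = 6.3 / 1.38 = 4.57 per hour

4.57 per hour


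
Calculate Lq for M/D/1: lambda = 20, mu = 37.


M/D/1: Lq = rho^2 / (2*(1-rho)) where rho = 20/37; Lq = 0.32

0.32


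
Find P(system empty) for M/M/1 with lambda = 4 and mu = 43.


P0 = 1 - rho = 1 - 4/43 = 0.907

0.907


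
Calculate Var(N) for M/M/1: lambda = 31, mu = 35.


rho = 31/35; Var(N) = rho/(1-rho)^2 = 67.81

67.81


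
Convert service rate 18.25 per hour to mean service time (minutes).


Mean service time = 60/mu = 60/18.25 = 3.29 minutes

3.29 minutes


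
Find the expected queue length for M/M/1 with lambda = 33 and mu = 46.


rho = 33/46; Lq = rho^2/(1-rho) = 1.82

1.82


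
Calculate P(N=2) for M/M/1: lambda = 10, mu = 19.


rho = 10/19; P(n) = (1-rho)*rho^n = (1-10/19)*(10/19)^2 = 0.1312

0.1312


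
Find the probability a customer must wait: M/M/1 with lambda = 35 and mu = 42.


P(wait) = rho = lambda/mu = 35/42 = 0.8333

0.8333


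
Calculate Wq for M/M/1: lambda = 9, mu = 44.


rho = 9/44; Wq = rho/(mu - lambda) = 0.0058 hours

0.0058 hours


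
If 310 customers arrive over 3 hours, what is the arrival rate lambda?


lambda = total arrivals / time = 310 / 3 = 103.33 per hour

103.33 per hour


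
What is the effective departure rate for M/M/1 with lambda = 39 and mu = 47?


For a stable queue (lambda < mu), throughput = lambda = 39 per hour

39 per hour


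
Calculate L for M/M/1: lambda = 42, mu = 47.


rho = 42/47; L = rho/(1-rho) = 8.4

8.4


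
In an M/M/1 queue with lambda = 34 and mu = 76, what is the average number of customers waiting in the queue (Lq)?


rho = 34/76; Lq = rho^2/(1-rho) = 0.36

0.36


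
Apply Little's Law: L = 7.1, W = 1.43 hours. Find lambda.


lambda = L / W = 7.1 / 1.43 = 4.97 per hour

4.97 per hour


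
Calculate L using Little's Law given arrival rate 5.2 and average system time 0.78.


L = lambda * W = 5.2 * 0.78 = 4.06

4.06


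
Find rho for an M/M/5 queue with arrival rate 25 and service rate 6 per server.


rho = lambda/(c*mu) = 25/(5*6) = 0.8333

0.8333


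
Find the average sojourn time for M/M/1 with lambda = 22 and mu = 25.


W = 1/(mu - lambda) = 1/(25 - 22) = 0.3333 hours

0.3333 hours


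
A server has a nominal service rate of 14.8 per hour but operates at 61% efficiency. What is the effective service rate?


Effective rate = mu * efficiency = 14.8 * 0.61 = 9.03 per hour

9.03 per hour


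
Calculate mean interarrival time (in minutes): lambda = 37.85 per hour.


Mean interarrival time = 60/lambda = 60/37.85 = 1.59 minutes

1.59 minutes


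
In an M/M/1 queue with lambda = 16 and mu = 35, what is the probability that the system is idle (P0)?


P0 = 1 - rho = 1 - 16/35 = 0.5429

0.5429


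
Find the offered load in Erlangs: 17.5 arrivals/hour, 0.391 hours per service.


Offered load a = lambda * E[S] = 17.5 * 0.391 = 6.84 Erlangs

6.84 Erlangs


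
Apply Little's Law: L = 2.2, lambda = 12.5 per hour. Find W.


W = L / lambda = 2.2 / 12.5 = 0.176 hours

0.176 hours


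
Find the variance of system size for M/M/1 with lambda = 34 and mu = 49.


rho = 34/49; Var(N) = rho/(1-rho)^2 = 7.4

7.4


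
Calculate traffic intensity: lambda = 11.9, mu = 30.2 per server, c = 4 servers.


rho = lambda / (c * mu) = 11.9 / (4 * 30.2) = 0.0985

0.0985


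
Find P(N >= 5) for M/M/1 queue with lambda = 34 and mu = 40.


P(N >= 5) = rho^5 = (34/40)^5 = 0.4437

0.4437


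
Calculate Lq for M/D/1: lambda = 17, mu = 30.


M/D/1: Lq = rho^2 / (2*(1-rho)) where rho = 17/30; Lq = 0.37

0.37


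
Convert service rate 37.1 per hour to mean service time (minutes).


Mean service time = 60/mu = 60/37.1 = 1.62 minutes

1.62 minutes


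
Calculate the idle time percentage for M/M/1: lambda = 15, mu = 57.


Idle fraction = (1 - rho) * 100 = (1 - 15/57) * 100 = 73.7%

73.7%


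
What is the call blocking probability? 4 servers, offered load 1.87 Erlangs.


B(N,A) = (A^N/N!) / sum(A^k/k!, k=0..N) with N=4, A=1.87 = 0.0819

0.0819


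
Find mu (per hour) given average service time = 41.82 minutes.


mu = 60 / avg_service_time = 60 / 41.82 = 1.43 per hour

1.43 per hour


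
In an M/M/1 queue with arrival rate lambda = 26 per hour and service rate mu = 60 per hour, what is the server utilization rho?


rho = lambda/mu = 26/60 = 0.4333

0.4333


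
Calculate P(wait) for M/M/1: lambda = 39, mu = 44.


P(wait) = rho = lambda/mu = 39/44 = 0.8864

0.8864


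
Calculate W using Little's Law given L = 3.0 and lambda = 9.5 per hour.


W = L / lambda = 3.0 / 9.5 = 0.3158 hours

0.3158 hours


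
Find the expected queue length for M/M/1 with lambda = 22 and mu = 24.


rho = 22/24; Lq = rho^2/(1-rho) = 10.08

10.08


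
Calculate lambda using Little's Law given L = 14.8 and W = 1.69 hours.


lambda = L / W = 14.8 / 1.69 = 8.76 per hour

8.76 per hour


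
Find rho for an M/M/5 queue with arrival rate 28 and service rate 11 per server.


rho = lambda/(c*mu) = 28/(5*11) = 0.5091

0.5091


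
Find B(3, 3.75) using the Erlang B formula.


B(N,A) = (A^N/N!) / sum(A^k/k!, k=0..N) with N=3, A=3.75 = 0.4273

0.4273


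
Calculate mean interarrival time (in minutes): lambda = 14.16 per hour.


Mean interarrival time = 60/lambda = 60/14.16 = 4.24 minutes

4.24 minutes


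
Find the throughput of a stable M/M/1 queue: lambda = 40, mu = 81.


For a stable queue (lambda < mu), throughput = lambda = 40 per hour

40 per hour


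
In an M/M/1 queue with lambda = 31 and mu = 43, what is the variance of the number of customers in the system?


rho = 31/43; Var(N) = rho/(1-rho)^2 = 9.26

9.26


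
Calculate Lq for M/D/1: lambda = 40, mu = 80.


M/D/1: Lq = rho^2 / (2*(1-rho)) where rho = 40/80; Lq = 0.25

0.25


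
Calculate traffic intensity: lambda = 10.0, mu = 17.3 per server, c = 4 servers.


rho = lambda / (c * mu) = 10.0 / (4 * 17.3) = 0.1445

0.1445


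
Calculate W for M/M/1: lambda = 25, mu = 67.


W = 1/(mu - lambda) = 1/(67 - 25) = 0.0238 hours

0.0238 hours


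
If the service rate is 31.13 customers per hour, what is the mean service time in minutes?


Mean service time = 60/mu = 60/31.13 = 1.93 minutes

1.93 minutes


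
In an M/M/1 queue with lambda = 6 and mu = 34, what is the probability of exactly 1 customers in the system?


rho = 6/34; P(n) = (1-rho)*rho^n = (1-6/34)*(6/34)^1 = 0.1453

0.1453


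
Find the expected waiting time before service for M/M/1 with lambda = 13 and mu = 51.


rho = 13/51; Wq = rho/(mu - lambda) = 0.0067 hours

0.0067 hours


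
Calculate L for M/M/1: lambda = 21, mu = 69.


rho = 21/69; L = rho/(1-rho) = 0.44

0.44


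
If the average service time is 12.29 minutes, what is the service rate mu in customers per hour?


mu = 60 / avg_service_time = 60 / 12.29 = 4.88 per hour

4.88 per hour


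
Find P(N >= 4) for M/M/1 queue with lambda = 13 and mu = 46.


P(N >= 4) = rho^4 = (13/46)^4 = 0.0064

0.0064


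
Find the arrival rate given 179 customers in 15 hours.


lambda = total arrivals / time = 179 / 15 = 11.93 per hour

11.93 per hour


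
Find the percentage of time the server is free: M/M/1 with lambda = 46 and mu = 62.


Idle fraction = (1 - rho) * 100 = (1 - 46/62) * 100 = 25.8%

25.8%


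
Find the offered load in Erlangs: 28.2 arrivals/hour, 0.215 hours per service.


Offered load a = lambda * E[S] = 28.2 * 0.215 = 6.06 Erlangs

6.06 Erlangs


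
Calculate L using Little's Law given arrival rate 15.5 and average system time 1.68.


L = lambda * W = 15.5 * 1.68 = 26.04

26.04


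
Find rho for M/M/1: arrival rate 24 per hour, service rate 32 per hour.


rho = lambda/mu = 24/32 = 0.75

0.75


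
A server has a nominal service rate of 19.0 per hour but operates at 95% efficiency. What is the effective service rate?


Effective rate = mu * efficiency = 19.0 * 0.95 = 18.05 per hour

18.05 per hour


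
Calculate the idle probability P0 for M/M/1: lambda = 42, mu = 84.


P0 = 1 - rho = 1 - 42/84 = 0.5

0.5


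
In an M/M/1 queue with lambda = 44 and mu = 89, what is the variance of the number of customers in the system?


rho = 44/89; Var(N) = rho/(1-rho)^2 = 1.93

1.93


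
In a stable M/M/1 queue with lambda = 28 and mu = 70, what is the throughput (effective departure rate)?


For a stable queue (lambda < mu), throughput = lambda = 28 per hour

28 per hour


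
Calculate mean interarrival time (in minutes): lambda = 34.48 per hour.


Mean interarrival time = 60/lambda = 60/34.48 = 1.74 minutes

1.74 minutes


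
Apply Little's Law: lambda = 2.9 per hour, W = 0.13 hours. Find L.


L = lambda * W = 2.9 * 0.13 = 0.38

0.38


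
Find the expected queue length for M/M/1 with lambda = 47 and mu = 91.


rho = 47/91; Lq = rho^2/(1-rho) = 0.55

0.55


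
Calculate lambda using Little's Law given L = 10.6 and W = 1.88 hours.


lambda = L / W = 10.6 / 1.88 = 5.64 per hour

5.64 per hour


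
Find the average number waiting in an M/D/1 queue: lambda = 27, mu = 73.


M/D/1: Lq = rho^2 / (2*(1-rho)) where rho = 27/73; Lq = 0.11

0.11


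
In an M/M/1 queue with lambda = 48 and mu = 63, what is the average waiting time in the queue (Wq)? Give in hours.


rho = 48/63; Wq = rho/(mu - lambda) = 0.0508 hours

0.0508 hours


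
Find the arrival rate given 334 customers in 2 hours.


lambda = total arrivals / time = 334 / 2 = 167.0 per hour

167.0 per hour


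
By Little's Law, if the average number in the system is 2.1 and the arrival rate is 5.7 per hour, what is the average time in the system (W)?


W = L / lambda = 2.1 / 5.7 = 0.3684 hours

0.3684 hours


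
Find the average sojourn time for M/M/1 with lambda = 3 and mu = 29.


W = 1/(mu - lambda) = 1/(29 - 3) = 0.0385 hours

0.0385 hours


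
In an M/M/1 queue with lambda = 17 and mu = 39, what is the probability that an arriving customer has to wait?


P(wait) = rho = lambda/mu = 17/39 = 0.4359

0.4359


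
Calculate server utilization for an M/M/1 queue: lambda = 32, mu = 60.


rho = lambda/mu = 32/60 = 0.5333

0.5333


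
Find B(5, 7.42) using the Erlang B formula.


B(N,A) = (A^N/N!) / sum(A^k/k!, k=0..N) with N=5, A=7.42 = 0.4486

0.4486


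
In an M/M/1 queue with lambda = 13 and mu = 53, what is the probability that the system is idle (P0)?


P0 = 1 - rho = 1 - 13/53 = 0.7547

0.7547


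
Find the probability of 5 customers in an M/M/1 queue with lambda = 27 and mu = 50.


rho = 27/50; P(n) = (1-rho)*rho^n = (1-27/50)*(27/50)^5 = 0.0211

0.0211


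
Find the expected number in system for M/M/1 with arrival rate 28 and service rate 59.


rho = 28/59; L = rho/(1-rho) = 0.9

0.9


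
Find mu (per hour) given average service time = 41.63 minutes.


mu = 60 / avg_service_time = 60 / 41.63 = 1.44 per hour

1.44 per hour


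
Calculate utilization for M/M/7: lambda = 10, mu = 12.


rho = lambda/(c*mu) = 10/(7*12) = 0.119

0.119


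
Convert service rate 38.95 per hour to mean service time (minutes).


Mean service time = 60/mu = 60/38.95 = 1.54 minutes

1.54 minutes


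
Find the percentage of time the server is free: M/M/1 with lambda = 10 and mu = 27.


Idle fraction = (1 - rho) * 100 = (1 - 10/27) * 100 = 63.0%

63.0%


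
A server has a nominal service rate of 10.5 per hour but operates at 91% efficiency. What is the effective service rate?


Effective rate = mu * efficiency = 10.5 * 0.91 = 9.56 per hour

9.56 per hour


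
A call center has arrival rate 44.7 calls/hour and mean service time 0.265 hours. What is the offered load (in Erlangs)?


Offered load a = lambda * E[S] = 44.7 * 0.265 = 11.85 Erlangs

11.85 Erlangs


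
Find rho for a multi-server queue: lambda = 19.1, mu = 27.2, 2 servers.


rho = lambda / (c * mu) = 19.1 / (2 * 27.2) = 0.3511

0.3511


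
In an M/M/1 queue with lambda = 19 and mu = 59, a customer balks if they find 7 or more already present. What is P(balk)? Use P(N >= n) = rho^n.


P(N >= 7) = rho^7 = (19/59)^7 = 0.0004

0.0004


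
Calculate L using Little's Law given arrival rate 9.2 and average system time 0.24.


L = lambda * W = 9.2 * 0.24 = 2.21

2.21


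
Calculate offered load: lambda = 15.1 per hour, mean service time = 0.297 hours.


Offered load a = lambda * E[S] = 15.1 * 0.297 = 4.48 Erlangs

4.48 Erlangs


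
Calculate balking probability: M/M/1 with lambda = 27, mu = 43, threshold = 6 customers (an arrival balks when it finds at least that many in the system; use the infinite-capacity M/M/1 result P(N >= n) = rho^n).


P(N >= 6) = rho^6 = (27/43)^6 = 0.0613

0.0613


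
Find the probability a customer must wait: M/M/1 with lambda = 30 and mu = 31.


P(wait) = rho = lambda/mu = 30/31 = 0.9677

0.9677


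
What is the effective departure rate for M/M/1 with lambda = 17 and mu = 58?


For a stable queue (lambda < mu), throughput = lambda = 17 per hour

17 per hour


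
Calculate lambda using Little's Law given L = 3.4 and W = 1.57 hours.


lambda = L / W = 3.4 / 1.57 = 2.17 per hour

2.17 per hour


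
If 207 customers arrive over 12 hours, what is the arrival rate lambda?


lambda = total arrivals / time = 207 / 12 = 17.25 per hour

17.25 per hour


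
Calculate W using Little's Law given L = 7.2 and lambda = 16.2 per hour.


W = L / lambda = 7.2 / 16.2 = 0.4444 hours

0.4444 hours


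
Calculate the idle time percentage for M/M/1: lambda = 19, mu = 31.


Idle fraction = (1 - rho) * 100 = (1 - 19/31) * 100 = 38.7%

38.7%


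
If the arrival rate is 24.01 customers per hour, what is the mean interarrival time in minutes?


Mean interarrival time = 60/lambda = 60/24.01 = 2.5 minutes

2.5 minutes


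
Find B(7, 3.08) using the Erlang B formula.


B(N,A) = (A^N/N!) / sum(A^k/k!, k=0..N) with N=7, A=3.08 = 0.0243

0.0243


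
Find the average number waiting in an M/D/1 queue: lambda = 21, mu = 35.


M/D/1: Lq = rho^2 / (2*(1-rho)) where rho = 21/35; Lq = 0.45

0.45


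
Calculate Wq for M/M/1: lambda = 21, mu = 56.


rho = 21/56; Wq = rho/(mu - lambda) = 0.0107 hours

0.0107 hours


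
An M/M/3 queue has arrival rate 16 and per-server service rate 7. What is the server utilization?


rho = lambda/(c*mu) = 16/(3*7) = 0.7619

0.7619


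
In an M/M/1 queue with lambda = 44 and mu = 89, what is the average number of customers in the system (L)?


rho = 44/89; L = rho/(1-rho) = 0.98

0.98


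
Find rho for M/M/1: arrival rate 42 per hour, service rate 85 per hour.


rho = lambda/mu = 42/85 = 0.4941

0.4941


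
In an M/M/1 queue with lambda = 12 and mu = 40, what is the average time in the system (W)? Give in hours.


W = 1/(mu - lambda) = 1/(40 - 12) = 0.0357 hours

0.0357 hours


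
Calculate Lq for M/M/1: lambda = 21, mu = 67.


rho = 21/67; Lq = rho^2/(1-rho) = 0.14

0.14


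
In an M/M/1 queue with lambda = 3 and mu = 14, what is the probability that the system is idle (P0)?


P0 = 1 - rho = 1 - 3/14 = 0.7857

0.7857


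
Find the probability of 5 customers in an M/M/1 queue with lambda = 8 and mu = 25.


rho = 8/25; P(n) = (1-rho)*rho^n = (1-8/25)*(8/25)^5 = 0.0023

0.0023


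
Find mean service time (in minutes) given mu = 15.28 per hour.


Mean service time = 60/mu = 60/15.28 = 3.93 minutes

3.93 minutes


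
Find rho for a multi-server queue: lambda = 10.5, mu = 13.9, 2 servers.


rho = lambda / (c * mu) = 10.5 / (2 * 13.9) = 0.3777

0.3777


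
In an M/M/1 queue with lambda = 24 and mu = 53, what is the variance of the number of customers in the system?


rho = 24/53; Var(N) = rho/(1-rho)^2 = 1.51

1.51


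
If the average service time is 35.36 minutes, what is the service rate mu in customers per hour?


mu = 60 / avg_service_time = 60 / 35.36 = 1.7 per hour

1.7 per hour


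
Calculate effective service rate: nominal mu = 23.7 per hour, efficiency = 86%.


Effective rate = mu * efficiency = 23.7 * 0.86 = 20.38 per hour

20.38 per hour


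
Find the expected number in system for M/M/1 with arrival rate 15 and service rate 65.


rho = 15/65; L = rho/(1-rho) = 0.3

0.3


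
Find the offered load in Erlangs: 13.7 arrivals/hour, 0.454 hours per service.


Offered load a = lambda * E[S] = 13.7 * 0.454 = 6.22 Erlangs

6.22 Erlangs


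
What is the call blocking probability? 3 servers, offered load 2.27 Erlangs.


B(N,A) = (A^N/N!) / sum(A^k/k!, k=0..N) with N=3, A=2.27 = 0.2501

0.2501


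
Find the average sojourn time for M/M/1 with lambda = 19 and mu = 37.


W = 1/(mu - lambda) = 1/(37 - 19) = 0.0556 hours

0.0556 hours


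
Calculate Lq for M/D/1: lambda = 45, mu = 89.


M/D/1: Lq = rho^2 / (2*(1-rho)) where rho = 45/89; Lq = 0.26

0.26


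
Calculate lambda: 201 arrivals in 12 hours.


lambda = total arrivals / time = 201 / 12 = 16.75 per hour

16.75 per hour


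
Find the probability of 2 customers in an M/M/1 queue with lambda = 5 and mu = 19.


rho = 5/19; P(n) = (1-rho)*rho^n = (1-5/19)*(5/19)^2 = 0.051

0.051


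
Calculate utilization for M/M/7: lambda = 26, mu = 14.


rho = lambda/(c*mu) = 26/(7*14) = 0.2653

0.2653


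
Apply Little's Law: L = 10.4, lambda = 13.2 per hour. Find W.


W = L / lambda = 10.4 / 13.2 = 0.7879 hours

0.7879 hours


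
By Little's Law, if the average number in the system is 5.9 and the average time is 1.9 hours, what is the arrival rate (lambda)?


lambda = L / W = 5.9 / 1.9 = 3.11 per hour

3.11 per hour


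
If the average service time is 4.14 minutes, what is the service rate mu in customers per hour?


mu = 60 / avg_service_time = 60 / 4.14 = 14.49 per hour

14.49 per hour


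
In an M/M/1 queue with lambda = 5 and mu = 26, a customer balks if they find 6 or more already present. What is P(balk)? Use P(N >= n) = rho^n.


P(N >= 6) = rho^6 = (5/26)^6 = 0.0001

0.0001


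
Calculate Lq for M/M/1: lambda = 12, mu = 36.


rho = 12/36; Lq = rho^2/(1-rho) = 0.17

0.17


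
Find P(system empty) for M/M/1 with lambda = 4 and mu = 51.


P0 = 1 - rho = 1 - 4/51 = 0.9216

0.9216


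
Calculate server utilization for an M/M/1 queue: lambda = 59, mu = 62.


rho = lambda/mu = 59/62 = 0.9516

0.9516


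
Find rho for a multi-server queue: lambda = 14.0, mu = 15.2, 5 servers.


rho = lambda / (c * mu) = 14.0 / (5 * 15.2) = 0.1842

0.1842


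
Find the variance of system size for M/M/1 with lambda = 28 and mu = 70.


rho = 28/70; Var(N) = rho/(1-rho)^2 = 1.11

1.11


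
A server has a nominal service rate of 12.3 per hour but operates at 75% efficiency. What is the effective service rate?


Effective rate = mu * efficiency = 12.3 * 0.75 = 9.23 per hour

9.23 per hour


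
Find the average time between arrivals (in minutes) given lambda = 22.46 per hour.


Mean interarrival time = 60/lambda = 60/22.46 = 2.67 minutes

2.67 minutes


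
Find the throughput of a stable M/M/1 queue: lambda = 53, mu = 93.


For a stable queue (lambda < mu), throughput = lambda = 53 per hour

53 per hour


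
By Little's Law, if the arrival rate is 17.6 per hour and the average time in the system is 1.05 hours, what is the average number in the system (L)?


L = lambda * W = 17.6 * 1.05 = 18.48

18.48


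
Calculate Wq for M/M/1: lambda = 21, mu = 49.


rho = 21/49; Wq = rho/(mu - lambda) = 0.0153 hours

0.0153 hours


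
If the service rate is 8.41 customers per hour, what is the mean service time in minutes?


Mean service time = 60/mu = 60/8.41 = 7.13 minutes

7.13 minutes


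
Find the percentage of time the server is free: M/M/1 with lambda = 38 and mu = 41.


Idle fraction = (1 - rho) * 100 = (1 - 38/41) * 100 = 7.3%

7.3%


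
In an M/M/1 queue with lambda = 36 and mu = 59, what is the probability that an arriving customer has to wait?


P(wait) = rho = lambda/mu = 36/59 = 0.6102

0.6102


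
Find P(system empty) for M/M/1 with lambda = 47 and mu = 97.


P0 = 1 - rho = 1 - 47/97 = 0.5155

0.5155


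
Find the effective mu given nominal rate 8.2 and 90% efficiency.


Effective rate = mu * efficiency = 8.2 * 0.9 = 7.38 per hour

7.38 per hour


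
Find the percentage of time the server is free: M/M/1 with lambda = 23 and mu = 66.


Idle fraction = (1 - rho) * 100 = (1 - 23/66) * 100 = 65.2%

65.2%


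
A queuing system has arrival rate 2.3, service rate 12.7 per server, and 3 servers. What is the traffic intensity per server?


rho = lambda / (c * mu) = 2.3 / (3 * 12.7) = 0.0604

0.0604


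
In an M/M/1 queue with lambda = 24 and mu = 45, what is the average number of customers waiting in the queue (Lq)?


rho = 24/45; Lq = rho^2/(1-rho) = 0.61

0.61


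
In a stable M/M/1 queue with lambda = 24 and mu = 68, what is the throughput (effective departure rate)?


For a stable queue (lambda < mu), throughput = lambda = 24 per hour

24 per hour


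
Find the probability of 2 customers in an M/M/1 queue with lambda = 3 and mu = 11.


rho = 3/11; P(n) = (1-rho)*rho^n = (1-3/11)*(3/11)^2 = 0.0541

0.0541


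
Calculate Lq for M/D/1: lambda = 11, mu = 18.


M/D/1: Lq = rho^2 / (2*(1-rho)) where rho = 11/18; Lq = 0.48

0.48


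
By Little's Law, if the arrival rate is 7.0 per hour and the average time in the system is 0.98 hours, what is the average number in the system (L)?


L = lambda * W = 7.0 * 0.98 = 6.86

6.86


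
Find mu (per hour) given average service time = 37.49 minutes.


mu = 60 / avg_service_time = 60 / 37.49 = 1.6 per hour

1.6 per hour


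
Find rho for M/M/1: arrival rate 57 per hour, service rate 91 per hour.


rho = lambda/mu = 57/91 = 0.6264

0.6264


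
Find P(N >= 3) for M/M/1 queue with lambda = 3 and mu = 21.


P(N >= 3) = rho^3 = (3/21)^3 = 0.0029

0.0029


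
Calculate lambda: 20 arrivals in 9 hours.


lambda = total arrivals / time = 20 / 9 = 2.22 per hour

2.22 per hour


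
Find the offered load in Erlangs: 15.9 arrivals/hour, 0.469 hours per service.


Offered load a = lambda * E[S] = 15.9 * 0.469 = 7.46 Erlangs

7.46 Erlangs


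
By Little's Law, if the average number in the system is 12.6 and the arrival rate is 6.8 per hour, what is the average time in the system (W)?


W = L / lambda = 12.6 / 6.8 = 1.8529 hours

1.8529 hours


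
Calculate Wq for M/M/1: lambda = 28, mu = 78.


rho = 28/78; Wq = rho/(mu - lambda) = 0.0072 hours

0.0072 hours


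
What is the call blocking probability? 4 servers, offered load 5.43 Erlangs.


B(N,A) = (A^N/N!) / sum(A^k/k!, k=0..N) with N=4, A=5.43 = 0.4308

0.4308


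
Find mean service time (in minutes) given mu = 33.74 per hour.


Mean service time = 60/mu = 60/33.74 = 1.78 minutes

1.78 minutes


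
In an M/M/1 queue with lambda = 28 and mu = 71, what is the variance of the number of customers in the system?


rho = 28/71; Var(N) = rho/(1-rho)^2 = 1.08

1.08


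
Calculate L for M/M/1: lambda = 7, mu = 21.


rho = 7/21; L = rho/(1-rho) = 0.5

0.5


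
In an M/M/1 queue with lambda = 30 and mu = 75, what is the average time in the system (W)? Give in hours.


W = 1/(mu - lambda) = 1/(75 - 30) = 0.0222 hours

0.0222 hours


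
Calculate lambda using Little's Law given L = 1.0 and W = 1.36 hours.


lambda = L / W = 1.0 / 1.36 = 0.74 per hour

0.74 per hour


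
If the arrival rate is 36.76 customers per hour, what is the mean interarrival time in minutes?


Mean interarrival time = 60/lambda = 60/36.76 = 1.63 minutes

1.63 minutes


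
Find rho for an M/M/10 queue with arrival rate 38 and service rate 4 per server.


rho = lambda/(c*mu) = 38/(10*4) = 0.95

0.95


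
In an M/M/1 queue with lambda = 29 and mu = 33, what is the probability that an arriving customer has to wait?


P(wait) = rho = lambda/mu = 29/33 = 0.8788

0.8788


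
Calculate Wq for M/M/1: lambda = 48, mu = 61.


rho = 48/61; Wq = rho/(mu - lambda) = 0.0605 hours

0.0605 hours


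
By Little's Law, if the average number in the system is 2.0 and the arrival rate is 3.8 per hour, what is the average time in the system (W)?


W = L / lambda = 2.0 / 3.8 = 0.5263 hours

0.5263 hours


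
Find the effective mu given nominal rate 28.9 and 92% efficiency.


Effective rate = mu * efficiency = 28.9 * 0.92 = 26.59 per hour

26.59 per hour


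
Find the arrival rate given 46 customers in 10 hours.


lambda = total arrivals / time = 46 / 10 = 4.6 per hour

4.6 per hour


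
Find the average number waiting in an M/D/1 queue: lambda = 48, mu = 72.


M/D/1: Lq = rho^2 / (2*(1-rho)) where rho = 48/72; Lq = 0.67

0.67


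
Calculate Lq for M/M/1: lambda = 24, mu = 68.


rho = 24/68; Lq = rho^2/(1-rho) = 0.19

0.19


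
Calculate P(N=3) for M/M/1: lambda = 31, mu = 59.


rho = 31/59; P(n) = (1-rho)*rho^n = (1-31/59)*(31/59)^3 = 0.0688

0.0688


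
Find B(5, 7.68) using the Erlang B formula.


B(N,A) = (A^N/N!) / sum(A^k/k!, k=0..N) with N=5, A=7.68 = 0.4626

0.4626


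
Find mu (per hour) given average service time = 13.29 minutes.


mu = 60 / avg_service_time = 60 / 13.29 = 4.51 per hour

4.51 per hour


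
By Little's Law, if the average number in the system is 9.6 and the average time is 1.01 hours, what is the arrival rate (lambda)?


lambda = L / W = 9.6 / 1.01 = 9.5 per hour

9.5 per hour


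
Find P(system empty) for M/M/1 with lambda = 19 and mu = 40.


P0 = 1 - rho = 1 - 19/40 = 0.525

0.525


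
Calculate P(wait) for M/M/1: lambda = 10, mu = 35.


P(wait) = rho = lambda/mu = 10/35 = 0.2857

0.2857


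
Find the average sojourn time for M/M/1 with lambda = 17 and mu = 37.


W = 1/(mu - lambda) = 1/(37 - 17) = 0.05 hours

0.05 hours


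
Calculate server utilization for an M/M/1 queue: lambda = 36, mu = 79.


rho = lambda/mu = 36/79 = 0.4557

0.4557


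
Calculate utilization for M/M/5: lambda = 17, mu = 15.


rho = lambda/(c*mu) = 17/(5*15) = 0.2267

0.2267


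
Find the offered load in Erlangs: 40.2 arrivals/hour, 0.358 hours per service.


Offered load a = lambda * E[S] = 40.2 * 0.358 = 14.39 Erlangs

14.39 Erlangs


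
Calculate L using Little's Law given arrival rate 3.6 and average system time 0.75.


L = lambda * W = 3.6 * 0.75 = 2.7

2.7


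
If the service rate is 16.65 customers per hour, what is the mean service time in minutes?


Mean service time = 60/mu = 60/16.65 = 3.6 minutes

3.6 minutes


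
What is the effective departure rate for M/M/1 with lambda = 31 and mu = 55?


For a stable queue (lambda < mu), throughput = lambda = 31 per hour

31 per hour


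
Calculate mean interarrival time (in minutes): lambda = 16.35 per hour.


Mean interarrival time = 60/lambda = 60/16.35 = 3.67 minutes

3.67 minutes


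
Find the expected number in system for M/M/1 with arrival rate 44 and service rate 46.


rho = 44/46; L = rho/(1-rho) = 22.0

22.0


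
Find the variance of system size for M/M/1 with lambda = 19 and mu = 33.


rho = 19/33; Var(N) = rho/(1-rho)^2 = 3.2

3.2


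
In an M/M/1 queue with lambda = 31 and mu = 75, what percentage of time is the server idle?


Idle fraction = (1 - rho) * 100 = (1 - 31/75) * 100 = 58.7%

58.7%


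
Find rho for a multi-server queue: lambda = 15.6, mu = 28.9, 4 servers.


rho = lambda / (c * mu) = 15.6 / (4 * 28.9) = 0.1349

0.1349
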